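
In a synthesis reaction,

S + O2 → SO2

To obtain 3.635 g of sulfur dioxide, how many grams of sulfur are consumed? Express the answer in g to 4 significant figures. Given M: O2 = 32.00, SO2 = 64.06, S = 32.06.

n(SO2) = 3.6350 g / 64.06 g/mol = 0.056744 mol.
From the equation the SO2:S mole ratio is 1:1, so n(S) = 0.056744 × 1/1 = 0.056744 mol.
Mass of S = 0.056744 mol × 32.06 g/mol = 1.8192 g.

1.819 g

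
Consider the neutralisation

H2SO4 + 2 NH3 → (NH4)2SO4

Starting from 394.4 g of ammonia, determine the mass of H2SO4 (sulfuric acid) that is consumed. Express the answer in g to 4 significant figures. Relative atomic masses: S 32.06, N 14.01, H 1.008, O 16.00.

1135 g

M(NH3) = 14.01 + 3(1.008) = 17.034 g/mol.
M(H2SO4) = 2(1.008) + 32.06 + 4(16.00) = 98.076 g/mol.
n(NH3) = 394.40 g / 17.034 g/mol = 23.154 mol.
From the equation the NH3:H2SO4 mole ratio is 2:1, so n(H2SO4) = 23.154 × 1/2 = 11.577 mol.
Mass of H2SO4 = 11.577 mol × 98.076 g/mol = 1135.4 g.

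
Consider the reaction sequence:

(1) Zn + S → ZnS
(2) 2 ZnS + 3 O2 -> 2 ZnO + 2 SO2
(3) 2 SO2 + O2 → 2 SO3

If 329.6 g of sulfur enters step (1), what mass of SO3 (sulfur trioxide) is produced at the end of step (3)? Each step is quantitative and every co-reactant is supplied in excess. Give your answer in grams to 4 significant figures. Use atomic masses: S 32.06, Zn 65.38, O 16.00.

M(S) = 32.06 g/mol.
M(SO3) = 32.06 + 3(16.00) = 80.06 g/mol.
n(S) = 329.6 / 32.06 = 10.281 mol.
Reaction (1): S→ZnS ratio 1:1 ⇒ n(ZnS) = 10.281 mol.
Reaction (2): ZnS→SO2 ratio 2:2 ⇒ n(SO2) = 10.281 mol.
Reaction (3): SO2→SO3 ratio 2:2 ⇒ n(SO3) = 10.281 mol.
Mass of SO3 = 10.281 × 80.06 = 823.07 g.

823.1 g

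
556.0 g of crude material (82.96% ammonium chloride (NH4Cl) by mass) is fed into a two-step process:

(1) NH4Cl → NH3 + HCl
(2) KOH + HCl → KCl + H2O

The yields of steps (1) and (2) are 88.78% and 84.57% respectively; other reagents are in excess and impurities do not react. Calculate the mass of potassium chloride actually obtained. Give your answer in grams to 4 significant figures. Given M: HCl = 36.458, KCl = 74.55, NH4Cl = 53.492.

482.7 g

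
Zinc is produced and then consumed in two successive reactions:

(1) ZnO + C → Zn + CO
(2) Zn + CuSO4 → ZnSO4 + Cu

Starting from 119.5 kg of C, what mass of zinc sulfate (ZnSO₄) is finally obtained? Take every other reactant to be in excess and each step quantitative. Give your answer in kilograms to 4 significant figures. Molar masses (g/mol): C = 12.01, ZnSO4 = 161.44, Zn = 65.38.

119.5 kg = 119500 g.
n(C) = 119500 / 12.01 = 9950.0 mol.
Step 1 gives a 1:1 ratio of C to Zn, so n(Zn) = 9950.0 mol.
In step 2 the Zn:ZnSO4 ratio is 1:1, so n(ZnSO4) = 9950.0 mol.
Mass of ZnSO4 = 9950.0 × 161.44 = 1.6063 × 10^6 g = 1606 kg.

1606 kg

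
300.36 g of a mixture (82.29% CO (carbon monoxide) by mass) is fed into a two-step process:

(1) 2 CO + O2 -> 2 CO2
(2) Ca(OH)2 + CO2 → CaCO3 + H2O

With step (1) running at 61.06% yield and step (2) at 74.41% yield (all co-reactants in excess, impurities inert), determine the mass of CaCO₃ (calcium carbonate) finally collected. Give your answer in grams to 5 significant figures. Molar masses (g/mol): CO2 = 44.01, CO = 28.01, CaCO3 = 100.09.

401.29 g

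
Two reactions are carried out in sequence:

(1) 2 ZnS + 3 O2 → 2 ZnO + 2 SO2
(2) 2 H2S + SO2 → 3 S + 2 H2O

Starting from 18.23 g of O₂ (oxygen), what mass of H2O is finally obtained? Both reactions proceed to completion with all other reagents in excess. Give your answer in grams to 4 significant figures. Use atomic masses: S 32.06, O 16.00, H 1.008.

M(O2) = 2(16.00) = 32.00 g/mol.
M(H2O) = 2(1.008) + 16.00 = 18.016 g/mol.
n(O2) = 18.230 / 32.00 = 0.56969 mol.
Step 1 gives a 3:2 ratio of O2 to SO2, so n(SO2) = 0.37979 mol.
In step 2 the SO2:H2O ratio is 1:2, so n(H2O) = 0.75958 mol.
Mass of H2O = 0.75958 × 18.016 = 13.685 g.

13.68 g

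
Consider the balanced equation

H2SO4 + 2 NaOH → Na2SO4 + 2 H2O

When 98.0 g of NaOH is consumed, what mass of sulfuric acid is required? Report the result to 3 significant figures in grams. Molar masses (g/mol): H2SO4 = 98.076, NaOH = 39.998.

n(NaOH) = 98.00 g / 39.998 g/mol = 2.450 mol.
From the equation the NaOH:H2SO4 mole ratio is 2:1, so n(H2SO4) = 2.450 × 1/2 = 1.225 mol.
Mass of H2SO4 = 1.225 mol × 98.076 g/mol = 120.1 g.

120 g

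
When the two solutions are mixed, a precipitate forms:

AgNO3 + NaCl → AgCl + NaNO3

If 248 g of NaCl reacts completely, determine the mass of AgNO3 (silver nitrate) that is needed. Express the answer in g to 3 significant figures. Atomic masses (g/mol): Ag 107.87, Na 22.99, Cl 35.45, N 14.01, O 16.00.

M(NaCl) = 22.99 + 35.45 = 58.44 g/mol.
M(AgNO3) = 107.87 + 14.01 + 3(16.00) = 169.88 g/mol.
n(NaCl) = 248.0 g / 58.44 g/mol = 4.244 mol.
From the equation the NaCl:AgNO3 mole ratio is 1:1, so n(AgNO3) = 4.244 × 1/1 = 4.244 mol.
Mass of AgNO3 = 4.244 mol × 169.88 g/mol = 720.9 g.

721 g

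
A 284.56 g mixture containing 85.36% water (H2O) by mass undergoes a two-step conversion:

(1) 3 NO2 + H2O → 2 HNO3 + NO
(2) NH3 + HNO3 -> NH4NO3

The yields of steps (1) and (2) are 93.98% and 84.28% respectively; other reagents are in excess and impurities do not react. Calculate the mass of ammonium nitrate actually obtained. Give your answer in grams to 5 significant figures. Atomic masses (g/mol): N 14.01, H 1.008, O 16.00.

Pure H2O = 284.56 × 0.8536 = 242.900 g.
M(H2O) = 2(1.008) + 16.00 = 18.016 g/mol.
M(NH4NO3) = 2(14.01) + 4(1.008) + 3(16.00) = 80.052 g/mol.
n(H2O) = 242.900 / 18.016 = 13.4825 mol.
Step 1 (H2O:HNO3 = 1:2): theoretical n(HNO3) = 26.9650 mol; at 93.98% yield, n(HNO3) = 25.3417 mol.
Step 2 (HNO3:NH4NO3 = 1:1): theoretical n(NH4NO3) = 25.3417 mol, so theoretical mass = 25.3417 × 80.052 = 2028.65 g.
At 84.28% yield, actual mass of NH4NO3 = 2028.65 × 0.8428 = 1709.75 g.

1709.7 g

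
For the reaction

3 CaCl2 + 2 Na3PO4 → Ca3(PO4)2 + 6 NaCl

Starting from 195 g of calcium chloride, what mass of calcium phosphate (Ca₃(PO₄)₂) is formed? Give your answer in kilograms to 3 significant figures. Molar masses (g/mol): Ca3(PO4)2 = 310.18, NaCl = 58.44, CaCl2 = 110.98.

n(CaCl2) = 195.0 g / 110.98 g/mol = 1.757 mol.
From the equation the CaCl2:Ca3(PO4)2 mole ratio is 3:1, so n(Ca3(PO4)2) = 1.757 × 1/3 = 0.5857 mol.
Mass of Ca3(PO4)2 = 0.5857 mol × 310.18 g/mol = 181.7 g.
Converting to kg: 181.7 g = 0.182 kg.

0.182 kg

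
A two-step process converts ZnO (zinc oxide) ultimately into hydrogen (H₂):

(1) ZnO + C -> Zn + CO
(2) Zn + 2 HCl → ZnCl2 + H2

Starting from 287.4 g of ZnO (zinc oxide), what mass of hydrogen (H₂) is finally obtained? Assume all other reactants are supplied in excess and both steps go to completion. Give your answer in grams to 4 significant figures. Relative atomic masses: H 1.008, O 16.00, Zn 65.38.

M(ZnO) = 65.38 + 16.00 = 81.38 g/mol.
M(H2) = 2(1.008) = 2.016 g/mol.
n(ZnO) = 287.40 / 81.38 = 3.5316 mol.
Step 1 gives a 1:1 ratio of ZnO to Zn, so n(Zn) = 3.5316 mol.
In step 2 the Zn:H2 ratio is 1:1, so n(H2) = 3.5316 mol.
Mass of H2 = 3.5316 × 2.016 = 7.1197 g.

7.120 g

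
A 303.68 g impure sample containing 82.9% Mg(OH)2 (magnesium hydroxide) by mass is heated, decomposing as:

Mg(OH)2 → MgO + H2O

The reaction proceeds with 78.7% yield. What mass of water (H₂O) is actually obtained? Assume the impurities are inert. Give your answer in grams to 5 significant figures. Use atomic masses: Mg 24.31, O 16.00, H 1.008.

61.199 g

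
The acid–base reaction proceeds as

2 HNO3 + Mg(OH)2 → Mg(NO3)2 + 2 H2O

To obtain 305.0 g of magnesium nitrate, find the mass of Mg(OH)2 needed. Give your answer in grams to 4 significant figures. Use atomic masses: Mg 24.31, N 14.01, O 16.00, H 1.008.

119.9 g

M(Mg(NO3)2) = 24.31 + 2(14.01) + 6(16.00) = 148.33 g/mol.
M(Mg(OH)2) = 24.31 + 2(16.00) + 2(1.008) = 58.326 g/mol.
n(Mg(NO3)2) = 305.00 g / 148.33 g/mol = 2.0562 mol.
From the equation the Mg(NO3)2:Mg(OH)2 mole ratio is 1:1, so n(Mg(OH)2) = 2.0562 × 1/1 = 2.0562 mol.
Mass of Mg(OH)2 = 2.0562 mol × 58.326 g/mol = 119.93 g.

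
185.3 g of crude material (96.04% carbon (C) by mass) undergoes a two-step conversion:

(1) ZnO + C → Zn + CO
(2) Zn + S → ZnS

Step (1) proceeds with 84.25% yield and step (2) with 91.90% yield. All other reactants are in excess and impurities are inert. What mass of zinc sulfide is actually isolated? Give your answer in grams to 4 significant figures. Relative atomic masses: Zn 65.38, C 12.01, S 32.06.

Pure C = 185.3 × 0.9604 = 177.96 g.
M(C) = 12.01 g/mol.
M(ZnS) = 65.38 + 32.06 = 97.44 g/mol.
n(C) = 177.96 / 12.01 = 14.818 mol.
Step 1 (C:Zn = 1:1): theoretical n(Zn) = 14.818 mol; at 84.25% yield, n(Zn) = 12.484 mol.
Step 2 (Zn:ZnS = 1:1): theoretical n(ZnS) = 12.484 mol, so theoretical mass = 12.484 × 97.44 = 1216.4 g.
At 91.90% yield, actual mass of ZnS = 1216.4 × 0.9190 = 1117.9 g.

1118 g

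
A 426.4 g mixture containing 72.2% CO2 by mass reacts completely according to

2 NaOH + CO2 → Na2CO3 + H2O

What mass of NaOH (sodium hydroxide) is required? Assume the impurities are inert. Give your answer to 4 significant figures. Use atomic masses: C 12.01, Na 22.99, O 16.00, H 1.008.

Mass of pure CO2 = 426.4 g × 0.722 = 307.86 g.
M(CO2) = 12.01 + 2(16.00) = 44.01 g/mol.
M(NaOH) = 22.99 + 16.00 + 1.008 = 39.998 g/mol.
n(CO2) = 307.86 g / 44.01 g/mol = 6.9952 mol.
From the equation the CO2:NaOH mole ratio is 1:2, so n(NaOH) = 6.9952 × 2/1 = 13.990 mol.
Mass of NaOH = 13.990 mol × 39.998 g/mol = 559.59 g.

559.6 g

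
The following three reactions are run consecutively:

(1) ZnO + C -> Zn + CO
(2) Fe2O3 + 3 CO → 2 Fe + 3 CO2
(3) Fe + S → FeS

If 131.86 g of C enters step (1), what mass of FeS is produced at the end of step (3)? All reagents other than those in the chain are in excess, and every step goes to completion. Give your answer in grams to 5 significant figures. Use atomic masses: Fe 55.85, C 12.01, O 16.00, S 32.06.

M(C) = 12.01 g/mol.
M(FeS) = 55.85 + 32.06 = 87.91 g/mol.
n(C) = 131.86 / 12.01 = 10.9792 mol.
Reaction (1): C→CO ratio 1:1 ⇒ n(CO) = 10.9792 mol.
Reaction (2): CO→Fe ratio 3:2 ⇒ n(Fe) = 7.31946 mol.
Reaction (3): Fe→FeS ratio 1:1 ⇒ n(FeS) = 7.31946 mol.
Mass of FeS = 7.31946 × 87.91 = 643.453 g.

643.45 g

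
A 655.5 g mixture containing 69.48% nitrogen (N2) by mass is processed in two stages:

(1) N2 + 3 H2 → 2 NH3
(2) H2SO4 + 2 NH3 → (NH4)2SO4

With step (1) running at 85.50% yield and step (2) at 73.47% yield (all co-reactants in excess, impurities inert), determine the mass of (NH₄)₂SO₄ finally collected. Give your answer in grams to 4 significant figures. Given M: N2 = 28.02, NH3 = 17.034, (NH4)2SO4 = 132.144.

Pure N2 = 655.5 × 0.6948 = 455.44 g.
n(N2) = 455.44 / 28.02 = 16.254 mol.
Step 1 (N2:NH3 = 1:2): theoretical n(NH3) = 32.508 mol; at 85.50% yield, n(NH3) = 27.795 mol.
Step 2 (NH3:(NH4)2SO4 = 2:1): theoretical n((NH4)2SO4) = 13.897 mol, so theoretical mass = 13.897 × 132.144 = 1836.4 g.
At 73.47% yield, actual mass of (NH4)2SO4 = 1836.4 × 0.7347 = 1349.2 g.

1349 g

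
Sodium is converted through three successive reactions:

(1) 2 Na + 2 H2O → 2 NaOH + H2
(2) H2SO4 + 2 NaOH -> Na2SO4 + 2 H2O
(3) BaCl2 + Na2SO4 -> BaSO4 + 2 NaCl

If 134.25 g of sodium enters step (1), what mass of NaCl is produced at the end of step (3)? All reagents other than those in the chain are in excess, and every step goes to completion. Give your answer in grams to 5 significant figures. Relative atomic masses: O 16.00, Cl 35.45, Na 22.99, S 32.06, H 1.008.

M(Na) = 22.99 g/mol.
M(NaCl) = 22.99 + 35.45 = 58.44 g/mol.
n(Na) = 134.25 / 22.99 = 5.83950 mol.
Reaction (1): Na→NaOH ratio 2:2 ⇒ n(NaOH) = 5.83950 mol.
Reaction (2): NaOH→Na2SO4 ratio 2:1 ⇒ n(Na2SO4) = 2.91975 mol.
Reaction (3): Na2SO4→NaCl ratio 1:2 ⇒ n(NaCl) = 5.83950 mol.
Mass of NaCl = 5.83950 × 58.44 = 341.260 g.

341.26 g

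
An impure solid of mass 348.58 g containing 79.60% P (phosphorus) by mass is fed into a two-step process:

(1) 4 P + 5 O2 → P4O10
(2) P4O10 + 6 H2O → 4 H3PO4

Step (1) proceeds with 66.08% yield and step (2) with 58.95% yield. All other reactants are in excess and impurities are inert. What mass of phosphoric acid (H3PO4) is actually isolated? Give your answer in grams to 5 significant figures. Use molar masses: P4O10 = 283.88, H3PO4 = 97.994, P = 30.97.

Pure P = 348.58 × 0.7960 = 277.470 g.
n(P) = 277.470 / 30.97 = 8.95931 mol.
Step 1 (P:P4O10 = 4:1): theoretical n(P4O10) = 2.23983 mol; at 66.08% yield, n(P4O10) = 1.48008 mol.
Step 2 (P4O10:H3PO4 = 1:4): theoretical n(H3PO4) = 5.92031 mol, so theoretical mass = 5.92031 × 97.994 = 580.155 g.
At 58.95% yield, actual mass of H3PO4 = 580.155 × 0.5895 = 342.001 g.

342.00 g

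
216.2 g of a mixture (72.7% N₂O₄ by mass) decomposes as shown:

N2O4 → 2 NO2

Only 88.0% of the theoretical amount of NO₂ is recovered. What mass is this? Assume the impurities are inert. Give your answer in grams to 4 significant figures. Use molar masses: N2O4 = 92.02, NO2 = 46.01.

138.3 g

Pure N2O4 available = 216.2 g × 0.727 = 157.18 g.
n(N2O4) = 157.18 g / 92.02 g/mol = 1.7081 mol.
From the equation the N2O4:NO2 mole ratio is 1:2, so n(NO2) = 1.7081 × 2/1 = 3.4162 mol.
Mass of NO2 = 3.4162 mol × 46.01 g/mol = 157.18 g.
Actual mass collected = 157.18 g × 0.880 = 138.32 g.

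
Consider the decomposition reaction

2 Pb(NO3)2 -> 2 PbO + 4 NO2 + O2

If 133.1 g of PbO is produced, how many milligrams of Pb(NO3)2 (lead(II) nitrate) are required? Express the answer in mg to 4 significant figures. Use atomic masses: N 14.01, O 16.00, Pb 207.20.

M(PbO) = 207.20 + 16.00 = 223.20 g/mol.
M(Pb(NO3)2) = 207.20 + 2(14.01) + 6(16.00) = 331.22 g/mol.
n(PbO) = 133.10 g / 223.20 g/mol = 0.59633 mol.
From the equation the PbO:Pb(NO3)2 mole ratio is 2:2, so n(Pb(NO3)2) = 0.59633 × 2/2 = 0.59633 mol.
Mass of Pb(NO3)2 = 0.59633 mol × 331.22 g/mol = 197.52 g.
Converting to mg: 197.52 g = 197500 mg.

197500 mg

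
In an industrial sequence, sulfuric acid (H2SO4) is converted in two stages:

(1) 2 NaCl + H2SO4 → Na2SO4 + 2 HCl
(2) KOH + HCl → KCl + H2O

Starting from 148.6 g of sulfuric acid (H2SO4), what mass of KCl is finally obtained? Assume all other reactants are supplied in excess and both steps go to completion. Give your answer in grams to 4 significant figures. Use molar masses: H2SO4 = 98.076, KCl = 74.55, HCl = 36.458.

225.9 g

n(H2SO4) = 148.60 / 98.076 = 1.5152 mol.
Step 1 gives a 1:2 ratio of H2SO4 to HCl, so n(HCl) = 3.0303 mol.
In step 2 the HCl:KCl ratio is 1:1, so n(KCl) = 3.0303 mol.
Mass of KCl = 3.0303 × 74.55 = 225.91 g.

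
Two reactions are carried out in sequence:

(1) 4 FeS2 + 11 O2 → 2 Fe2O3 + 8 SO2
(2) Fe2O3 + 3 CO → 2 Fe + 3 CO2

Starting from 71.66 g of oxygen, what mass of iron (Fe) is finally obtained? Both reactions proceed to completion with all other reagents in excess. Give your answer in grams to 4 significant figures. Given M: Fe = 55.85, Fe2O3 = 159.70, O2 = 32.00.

45.48 g

n(O2) = 71.660 / 32.00 = 2.2394 mol.
Step 1 gives a 11:2 ratio of O2 to Fe2O3, so n(Fe2O3) = 0.40716 mol.
In step 2 the Fe2O3:Fe ratio is 1:2, so n(Fe) = 0.81432 mol.
Mass of Fe = 0.81432 × 55.85 = 45.480 g.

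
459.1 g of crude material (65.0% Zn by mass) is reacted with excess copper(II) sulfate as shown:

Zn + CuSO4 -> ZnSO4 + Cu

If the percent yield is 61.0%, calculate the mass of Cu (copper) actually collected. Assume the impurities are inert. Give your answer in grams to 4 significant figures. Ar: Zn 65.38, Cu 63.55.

Pure Zn available = 459.1 g × 0.650 = 298.42 g.
M(Zn) = 65.38 g/mol.
M(Cu) = 63.55 g/mol.
n(Zn) = 298.42 g / 65.38 g/mol = 4.5643 mol.
From the equation the Zn:Cu mole ratio is 1:1, so n(Cu) = 4.5643 × 1/1 = 4.5643 mol.
Mass of Cu = 4.5643 mol × 63.55 g/mol = 290.06 g.
Actual mass collected = 290.06 g × 0.610 = 176.94 g.

176.9 g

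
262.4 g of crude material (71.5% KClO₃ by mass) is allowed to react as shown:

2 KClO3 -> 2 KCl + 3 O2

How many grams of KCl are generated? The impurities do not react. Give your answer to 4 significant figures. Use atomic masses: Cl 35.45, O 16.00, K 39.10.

Mass of pure KClO3 = 262.4 g × 0.715 = 187.62 g.
M(KClO3) = 39.10 + 35.45 + 3(16.00) = 122.55 g/mol.
M(KCl) = 39.10 + 35.45 = 74.55 g/mol.
n(KClO3) = 187.62 g / 122.55 g/mol = 1.5309 mol.
From the equation the KClO3:KCl mole ratio is 2:2, so n(KCl) = 1.5309 × 2/2 = 1.5309 mol.
Mass of KCl = 1.5309 mol × 74.55 g/mol = 114.13 g.

114.1 g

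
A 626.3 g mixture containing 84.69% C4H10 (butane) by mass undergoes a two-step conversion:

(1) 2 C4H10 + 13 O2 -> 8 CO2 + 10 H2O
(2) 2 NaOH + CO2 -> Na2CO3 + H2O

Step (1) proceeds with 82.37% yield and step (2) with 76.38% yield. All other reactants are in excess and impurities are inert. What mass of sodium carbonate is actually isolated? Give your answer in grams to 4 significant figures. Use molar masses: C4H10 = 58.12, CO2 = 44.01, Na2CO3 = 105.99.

Pure C4H10 = 626.3 × 0.8469 = 530.41 g.
n(C4H10) = 530.41 / 58.12 = 9.1262 mol.
Step 1 (C4H10:CO2 = 2:8): theoretical n(CO2) = 36.505 mol; at 82.37% yield, n(CO2) = 30.069 mol.
Step 2 (CO2:Na2CO3 = 1:1): theoretical n(Na2CO3) = 30.069 mol, so theoretical mass = 30.069 × 105.99 = 3187.0 g.
At 76.38% yield, actual mass of Na2CO3 = 3187.0 × 0.7638 = 2434.2 g.

2434 g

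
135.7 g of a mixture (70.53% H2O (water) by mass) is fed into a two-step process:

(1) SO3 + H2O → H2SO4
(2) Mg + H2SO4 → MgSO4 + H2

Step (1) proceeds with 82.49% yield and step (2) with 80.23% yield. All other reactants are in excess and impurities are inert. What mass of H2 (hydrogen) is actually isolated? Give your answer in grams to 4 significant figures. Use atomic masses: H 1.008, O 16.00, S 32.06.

Pure H2O = 135.7 × 0.7053 = 95.709 g.
M(H2O) = 2(1.008) + 16.00 = 18.016 g/mol.
M(H2) = 2(1.008) = 2.016 g/mol.
n(H2O) = 95.709 / 18.016 = 5.3125 mol.
Step 1 (H2O:H2SO4 = 1:1): theoretical n(H2SO4) = 5.3125 mol; at 82.49% yield, n(H2SO4) = 4.3822 mol.
Step 2 (H2SO4:H2 = 1:1): theoretical n(H2) = 4.3822 mol, so theoretical mass = 4.3822 × 2.016 = 8.8346 g.
At 80.23% yield, actual mass of H2 = 8.8346 × 0.8023 = 7.0880 g.

7.088 g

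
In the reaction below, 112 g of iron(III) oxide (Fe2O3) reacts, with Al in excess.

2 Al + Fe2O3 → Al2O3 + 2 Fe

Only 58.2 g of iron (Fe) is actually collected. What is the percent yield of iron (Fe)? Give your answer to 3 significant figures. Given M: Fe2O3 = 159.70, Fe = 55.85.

74.3 %

n(Fe2O3) = 112.0 g / 159.70 g/mol = 0.7013 mol.
From the equation the Fe2O3:Fe mole ratio is 1:2, so n(Fe) = 0.7013 × 2/1 = 1.403 mol.
Mass of Fe = 1.403 mol × 55.85 g/mol = 78.34 g.
This is the theoretical yield. Percent yield = 58.2 g / 78.34 g × 100% = 74.29%.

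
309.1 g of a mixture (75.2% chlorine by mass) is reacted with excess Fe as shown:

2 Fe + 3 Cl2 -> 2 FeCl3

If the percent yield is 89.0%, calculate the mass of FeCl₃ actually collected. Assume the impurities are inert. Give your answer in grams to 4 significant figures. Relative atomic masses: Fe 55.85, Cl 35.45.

Pure Cl2 available = 309.1 g × 0.752 = 232.44 g.
M(Cl2) = 2(35.45) = 70.90 g/mol.
M(FeCl3) = 55.85 + 3(35.45) = 162.20 g/mol.
n(Cl2) = 232.44 g / 70.90 g/mol = 3.2785 mol.
From the equation the Cl2:FeCl3 mole ratio is 3:2, so n(FeCl3) = 3.2785 × 2/3 = 2.1856 mol.
Mass of FeCl3 = 2.1856 mol × 162.20 g/mol = 354.51 g.
Actual mass collected = 354.51 g × 0.890 = 315.52 g.

315.5 g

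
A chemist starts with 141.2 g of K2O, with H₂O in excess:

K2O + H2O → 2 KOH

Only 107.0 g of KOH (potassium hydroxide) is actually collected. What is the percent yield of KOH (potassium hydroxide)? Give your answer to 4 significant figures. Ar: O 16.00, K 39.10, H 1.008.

63.61 %

M(K2O) = 2(39.10) + 16.00 = 94.20 g/mol.
M(KOH) = 39.10 + 16.00 + 1.008 = 56.108 g/mol.
n(K2O) = 141.20 g / 94.20 g/mol = 1.4989 mol.
From the equation the K2O:KOH mole ratio is 1:2, so n(KOH) = 1.4989 × 2/1 = 2.9979 mol.
Mass of KOH = 2.9979 mol × 56.108 g/mol = 168.20 g.
This is the theoretical yield. Percent yield = 107.0 g / 168.20 g × 100% = 63.613%.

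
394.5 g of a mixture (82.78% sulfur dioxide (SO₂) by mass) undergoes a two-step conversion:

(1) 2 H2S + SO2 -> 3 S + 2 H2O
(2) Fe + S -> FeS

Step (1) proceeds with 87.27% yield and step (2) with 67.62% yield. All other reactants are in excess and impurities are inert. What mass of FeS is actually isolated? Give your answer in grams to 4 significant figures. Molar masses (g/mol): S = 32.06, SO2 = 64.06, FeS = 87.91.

Pure SO2 = 394.5 × 0.8278 = 326.57 g.
n(SO2) = 326.57 / 64.06 = 5.0978 mol.
Step 1 (SO2:S = 1:3): theoretical n(S) = 15.293 mol; at 87.27% yield, n(S) = 13.347 mol.
Step 2 (S:FeS = 1:1): theoretical n(FeS) = 13.347 mol, so theoretical mass = 13.347 × 87.91 = 1173.3 g.
At 67.62% yield, actual mass of FeS = 1173.3 × 0.6762 = 793.39 g.

793.4 g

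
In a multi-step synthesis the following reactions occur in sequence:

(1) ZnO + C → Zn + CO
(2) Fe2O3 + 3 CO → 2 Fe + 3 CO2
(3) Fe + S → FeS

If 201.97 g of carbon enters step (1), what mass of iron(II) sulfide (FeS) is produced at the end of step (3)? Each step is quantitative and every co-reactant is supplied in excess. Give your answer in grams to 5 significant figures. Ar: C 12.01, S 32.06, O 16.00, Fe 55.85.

985.58 g

M(C) = 12.01 g/mol.
M(FeS) = 55.85 + 32.06 = 87.91 g/mol.
n(C) = 201.97 / 12.01 = 16.8168 mol.
Reaction (1): C→CO ratio 1:1 ⇒ n(CO) = 16.8168 mol.
Reaction (2): CO→Fe ratio 3:2 ⇒ n(Fe) = 11.2112 mol.
Reaction (3): Fe→FeS ratio 1:1 ⇒ n(FeS) = 11.2112 mol.
Mass of FeS = 11.2112 × 87.91 = 985.578 g.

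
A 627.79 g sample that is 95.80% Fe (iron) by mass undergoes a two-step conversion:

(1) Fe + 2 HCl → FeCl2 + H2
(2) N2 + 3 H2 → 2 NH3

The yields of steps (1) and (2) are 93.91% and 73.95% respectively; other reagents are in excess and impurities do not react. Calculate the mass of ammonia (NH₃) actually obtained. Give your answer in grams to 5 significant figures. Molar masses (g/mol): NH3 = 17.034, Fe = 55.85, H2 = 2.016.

84.924 g

Pure Fe = 627.79 × 0.9580 = 601.423 g.
n(Fe) = 601.423 / 55.85 = 10.7685 mol.
Step 1 (Fe:H2 = 1:1): theoretical n(H2) = 10.7685 mol; at 93.91% yield, n(H2) = 10.1127 mol.
Step 2 (H2:NH3 = 3:2): theoretical n(NH3) = 6.74182 mol, so theoretical mass = 6.74182 × 17.034 = 114.840 g.
At 73.95% yield, actual mass of NH3 = 114.840 × 0.7395 = 84.9243 g.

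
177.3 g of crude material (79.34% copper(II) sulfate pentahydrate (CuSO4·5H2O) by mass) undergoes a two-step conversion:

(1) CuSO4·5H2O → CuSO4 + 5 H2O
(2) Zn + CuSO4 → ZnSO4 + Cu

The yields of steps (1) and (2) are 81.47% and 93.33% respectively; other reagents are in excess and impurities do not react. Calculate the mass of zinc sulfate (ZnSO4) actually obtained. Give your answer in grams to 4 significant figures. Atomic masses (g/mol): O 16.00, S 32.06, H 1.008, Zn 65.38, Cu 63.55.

Pure CuSO4·5H2O = 177.3 × 0.7934 = 140.67 g.
M(CuSO4·5H2O) = 63.55 + 32.06 + 9(16.00) + 10(1.008) = 249.69 g/mol.
M(ZnSO4) = 65.38 + 32.06 + 4(16.00) = 161.44 g/mol.
n(CuSO4·5H2O) = 140.67 / 249.69 = 0.56338 mol.
Step 1 (CuSO4·5H2O:CuSO4 = 1:1): theoretical n(CuSO4) = 0.56338 mol; at 81.47% yield, n(CuSO4) = 0.45898 mol.
Step 2 (CuSO4:ZnSO4 = 1:1): theoretical n(ZnSO4) = 0.45898 mol, so theoretical mass = 0.45898 × 161.44 = 74.098 g.
At 93.33% yield, actual mass of ZnSO4 = 74.098 × 0.9333 = 69.156 g.

69.16 g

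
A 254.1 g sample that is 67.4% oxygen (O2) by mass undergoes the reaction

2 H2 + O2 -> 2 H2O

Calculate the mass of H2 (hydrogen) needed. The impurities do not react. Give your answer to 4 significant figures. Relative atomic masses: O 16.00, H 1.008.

21.58 g

Mass of pure O2 = 254.1 g × 0.674 = 171.26 g.
M(O2) = 2(16.00) = 32.00 g/mol.
M(H2) = 2(1.008) = 2.016 g/mol.
n(O2) = 171.26 g / 32.00 g/mol = 5.3520 mol.
From the equation the O2:H2 mole ratio is 1:2, so n(H2) = 5.3520 × 2/1 = 10.704 mol.
Mass of H2 = 10.704 mol × 2.016 g/mol = 21.579 g.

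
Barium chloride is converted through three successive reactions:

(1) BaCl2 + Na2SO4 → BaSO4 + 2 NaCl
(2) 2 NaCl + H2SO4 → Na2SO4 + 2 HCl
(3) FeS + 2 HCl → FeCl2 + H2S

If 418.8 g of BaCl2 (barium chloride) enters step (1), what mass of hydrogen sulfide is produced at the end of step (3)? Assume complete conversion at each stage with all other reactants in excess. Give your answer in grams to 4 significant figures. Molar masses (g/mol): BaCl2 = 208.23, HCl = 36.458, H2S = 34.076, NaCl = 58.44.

68.53 g

n(BaCl2) = 418.8 / 208.23 = 2.0112 mol.
Reaction (1): BaCl2→NaCl ratio 1:2 ⇒ n(NaCl) = 4.0225 mol.
Reaction (2): NaCl→HCl ratio 2:2 ⇒ n(HCl) = 4.0225 mol.
Reaction (3): HCl→H2S ratio 2:1 ⇒ n(H2S) = 2.0112 mol.
Mass of H2S = 2.0112 × 34.076 = 68.535 g.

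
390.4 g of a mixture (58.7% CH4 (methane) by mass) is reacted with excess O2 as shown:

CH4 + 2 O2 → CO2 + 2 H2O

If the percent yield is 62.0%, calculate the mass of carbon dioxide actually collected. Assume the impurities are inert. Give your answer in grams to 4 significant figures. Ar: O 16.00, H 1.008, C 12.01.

Pure CH4 available = 390.4 g × 0.587 = 229.16 g.
M(CH4) = 12.01 + 4(1.008) = 16.042 g/mol.
M(CO2) = 12.01 + 2(16.00) = 44.01 g/mol.
n(CH4) = 229.16 g / 16.042 g/mol = 14.285 mol.
From the equation the CH4:CO2 mole ratio is 1:1, so n(CO2) = 14.285 × 1/1 = 14.285 mol.
Mass of CO2 = 14.285 mol × 44.01 g/mol = 628.70 g.
Actual mass collected = 628.70 g × 0.620 = 389.79 g.

389.8 g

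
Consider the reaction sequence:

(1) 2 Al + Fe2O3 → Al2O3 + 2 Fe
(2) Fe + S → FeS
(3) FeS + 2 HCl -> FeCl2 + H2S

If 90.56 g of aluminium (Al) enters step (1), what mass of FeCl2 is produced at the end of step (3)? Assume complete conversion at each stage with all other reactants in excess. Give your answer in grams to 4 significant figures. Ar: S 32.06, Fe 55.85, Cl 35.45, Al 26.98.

M(Al) = 26.98 g/mol.
M(FeCl2) = 55.85 + 2(35.45) = 126.75 g/mol.
n(Al) = 90.56 / 26.98 = 3.3566 mol.
Reaction (1): Al→Fe ratio 2:2 ⇒ n(Fe) = 3.3566 mol.
Reaction (2): Fe→FeS ratio 1:1 ⇒ n(FeS) = 3.3566 mol.
Reaction (3): FeS→FeCl2 ratio 1:1 ⇒ n(FeCl2) = 3.3566 mol.
Mass of FeCl2 = 3.3566 × 126.75 = 425.44 g.

425.4 g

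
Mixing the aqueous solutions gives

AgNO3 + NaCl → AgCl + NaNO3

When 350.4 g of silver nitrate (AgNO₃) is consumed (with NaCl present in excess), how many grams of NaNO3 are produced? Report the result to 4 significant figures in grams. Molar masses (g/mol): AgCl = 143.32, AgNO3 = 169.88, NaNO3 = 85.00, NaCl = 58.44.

175.3 g

n(AgNO3) = 350.40 g / 169.88 g/mol = 2.0626 mol.
From the equation the AgNO3:NaNO3 mole ratio is 1:1, so n(NaNO3) = 2.0626 × 1/1 = 2.0626 mol.
Mass of NaNO3 = 2.0626 mol × 85.00 g/mol = 175.32 g.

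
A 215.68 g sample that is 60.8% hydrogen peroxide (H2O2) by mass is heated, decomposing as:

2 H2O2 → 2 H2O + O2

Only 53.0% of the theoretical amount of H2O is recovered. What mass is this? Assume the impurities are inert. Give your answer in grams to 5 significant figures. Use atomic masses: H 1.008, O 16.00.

Pure H2O2 available = 215.68 g × 0.608 = 131.133 g.
M(H2O2) = 2(1.008) + 2(16.00) = 34.016 g/mol.
M(H2O) = 2(1.008) + 16.00 = 18.016 g/mol.
n(H2O2) = 131.133 g / 34.016 g/mol = 3.85505 mol.
From the equation the H2O2:H2O mole ratio is 2:2, so n(H2O) = 3.85505 × 2/2 = 3.85505 mol.
Mass of H2O = 3.85505 mol × 18.016 g/mol = 69.4526 g.
Actual mass collected = 69.4526 g × 0.530 = 36.8099 g.

36.810 g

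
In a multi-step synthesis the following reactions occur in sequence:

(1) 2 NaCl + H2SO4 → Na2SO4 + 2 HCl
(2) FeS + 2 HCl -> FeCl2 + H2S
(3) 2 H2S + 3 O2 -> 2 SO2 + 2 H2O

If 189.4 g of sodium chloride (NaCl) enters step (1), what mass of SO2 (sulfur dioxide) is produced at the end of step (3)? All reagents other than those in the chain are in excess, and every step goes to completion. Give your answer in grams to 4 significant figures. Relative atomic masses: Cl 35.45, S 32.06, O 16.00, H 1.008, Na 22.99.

103.8 g

M(NaCl) = 22.99 + 35.45 = 58.44 g/mol.
M(SO2) = 32.06 + 2(16.00) = 64.06 g/mol.
n(NaCl) = 189.4 / 58.44 = 3.2409 mol.
Reaction (1): NaCl→HCl ratio 2:2 ⇒ n(HCl) = 3.2409 mol.
Reaction (2): HCl→H2S ratio 2:1 ⇒ n(H2S) = 1.6205 mol.
Reaction (3): H2S→SO2 ratio 2:2 ⇒ n(SO2) = 1.6205 mol.
Mass of SO2 = 1.6205 × 64.06 = 103.81 g.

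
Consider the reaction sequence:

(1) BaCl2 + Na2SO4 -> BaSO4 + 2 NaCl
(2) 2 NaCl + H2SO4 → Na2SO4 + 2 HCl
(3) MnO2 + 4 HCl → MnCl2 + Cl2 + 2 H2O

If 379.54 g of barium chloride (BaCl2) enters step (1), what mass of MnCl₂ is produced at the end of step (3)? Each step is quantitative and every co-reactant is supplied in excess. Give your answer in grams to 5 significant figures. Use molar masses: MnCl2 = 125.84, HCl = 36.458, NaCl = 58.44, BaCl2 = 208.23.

114.68 g

n(BaCl2) = 379.54 / 208.23 = 1.82270 mol.
Reaction (1): BaCl2→NaCl ratio 1:2 ⇒ n(NaCl) = 3.64539 mol.
Reaction (2): NaCl→HCl ratio 2:2 ⇒ n(HCl) = 3.64539 mol.
Reaction (3): HCl→MnCl2 ratio 4:1 ⇒ n(MnCl2) = 0.911348 mol.
Mass of MnCl2 = 0.911348 × 125.84 = 114.684 g.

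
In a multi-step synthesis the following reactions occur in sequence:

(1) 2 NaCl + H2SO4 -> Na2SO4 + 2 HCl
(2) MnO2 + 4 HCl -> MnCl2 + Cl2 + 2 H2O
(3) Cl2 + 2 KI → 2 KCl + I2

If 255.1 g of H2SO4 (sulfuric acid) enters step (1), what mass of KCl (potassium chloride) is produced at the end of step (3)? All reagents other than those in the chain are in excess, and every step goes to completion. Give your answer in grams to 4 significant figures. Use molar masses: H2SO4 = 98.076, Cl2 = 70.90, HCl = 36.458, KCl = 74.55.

193.9 g

n(H2SO4) = 255.1 / 98.076 = 2.6010 mol.
Reaction (1): H2SO4→HCl ratio 1:2 ⇒ n(HCl) = 5.2021 mol.
Reaction (2): HCl→Cl2 ratio 4:1 ⇒ n(Cl2) = 1.3005 mol.
Reaction (3): Cl2→KCl ratio 1:2 ⇒ n(KCl) = 2.6010 mol.
Mass of KCl = 2.6010 × 74.55 = 193.91 g.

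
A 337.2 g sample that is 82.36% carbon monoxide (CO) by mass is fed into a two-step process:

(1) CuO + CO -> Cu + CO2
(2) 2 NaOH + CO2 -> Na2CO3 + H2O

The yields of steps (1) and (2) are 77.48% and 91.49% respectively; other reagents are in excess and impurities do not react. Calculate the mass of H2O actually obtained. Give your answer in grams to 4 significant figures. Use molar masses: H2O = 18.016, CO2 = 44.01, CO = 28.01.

126.6 g

Pure CO = 337.2 × 0.8236 = 277.72 g.
n(CO) = 277.72 / 28.01 = 9.9150 mol.
Step 1 (CO:CO2 = 1:1): theoretical n(CO2) = 9.9150 mol; at 77.48% yield, n(CO2) = 7.6821 mol.
Step 2 (CO2:H2O = 1:1): theoretical n(H2O) = 7.6821 mol, so theoretical mass = 7.6821 × 18.016 = 138.40 g.
At 91.49% yield, actual mass of H2O = 138.40 × 0.9149 = 126.62 g.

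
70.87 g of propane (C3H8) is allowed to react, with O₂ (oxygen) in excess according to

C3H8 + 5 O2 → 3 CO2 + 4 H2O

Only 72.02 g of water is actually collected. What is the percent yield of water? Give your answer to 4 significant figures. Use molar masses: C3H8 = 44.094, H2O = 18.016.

62.18 %

n(C3H8) = 70.870 g / 44.094 g/mol = 1.6072 mol.
From the equation the C3H8:H2O mole ratio is 1:4, so n(H2O) = 1.6072 × 4/1 = 6.4290 mol.
Mass of H2O = 6.4290 mol × 18.016 g/mol = 115.82 g.
This is the theoretical yield. Percent yield = 72.02 g / 115.82 g × 100% = 62.180%.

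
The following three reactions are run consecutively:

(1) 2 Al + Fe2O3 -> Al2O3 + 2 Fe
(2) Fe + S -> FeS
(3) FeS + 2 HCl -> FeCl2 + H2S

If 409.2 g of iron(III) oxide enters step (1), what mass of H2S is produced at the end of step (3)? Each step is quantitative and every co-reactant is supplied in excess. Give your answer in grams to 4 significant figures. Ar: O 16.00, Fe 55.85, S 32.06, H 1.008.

M(Fe2O3) = 2(55.85) + 3(16.00) = 159.70 g/mol.
M(H2S) = 2(1.008) + 32.06 = 34.076 g/mol.
n(Fe2O3) = 409.2 / 159.70 = 2.5623 mol.
Reaction (1): Fe2O3→Fe ratio 1:2 ⇒ n(Fe) = 5.1246 mol.
Reaction (2): Fe→FeS ratio 1:1 ⇒ n(FeS) = 5.1246 mol.
Reaction (3): FeS→H2S ratio 1:1 ⇒ n(H2S) = 5.1246 mol.
Mass of H2S = 5.1246 × 34.076 = 174.63 g.

174.6 g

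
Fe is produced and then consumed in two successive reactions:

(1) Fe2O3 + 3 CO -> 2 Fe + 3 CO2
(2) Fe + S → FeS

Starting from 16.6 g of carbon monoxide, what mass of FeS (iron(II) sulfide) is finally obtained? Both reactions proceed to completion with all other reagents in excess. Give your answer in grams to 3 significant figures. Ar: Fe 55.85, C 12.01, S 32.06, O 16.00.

34.7 g

M(CO) = 12.01 + 16.00 = 28.01 g/mol.
M(FeS) = 55.85 + 32.06 = 87.91 g/mol.
n(CO) = 16.60 / 28.01 = 0.5926 mol.
Step 1 gives a 3:2 ratio of CO to Fe, so n(Fe) = 0.3951 mol.
In step 2 the Fe:FeS ratio is 1:1, so n(FeS) = 0.3951 mol.
Mass of FeS = 0.3951 × 87.91 = 34.73 g.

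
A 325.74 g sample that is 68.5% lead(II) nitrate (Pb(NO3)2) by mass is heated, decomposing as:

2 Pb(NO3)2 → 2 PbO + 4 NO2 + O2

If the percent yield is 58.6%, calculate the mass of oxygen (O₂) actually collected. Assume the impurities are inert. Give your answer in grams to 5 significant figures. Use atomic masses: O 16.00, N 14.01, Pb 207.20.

Pure Pb(NO3)2 available = 325.74 g × 0.685 = 223.132 g.
M(Pb(NO3)2) = 207.20 + 2(14.01) + 6(16.00) = 331.22 g/mol.
M(O2) = 2(16.00) = 32.00 g/mol.
n(Pb(NO3)2) = 223.132 g / 331.22 g/mol = 0.673667 mol.
From the equation the Pb(NO3)2:O2 mole ratio is 2:1, so n(O2) = 0.673667 × 1/2 = 0.336833 mol.
Mass of O2 = 0.336833 mol × 32.00 g/mol = 10.7787 g.
Actual mass collected = 10.7787 g × 0.586 = 6.31630 g.

6.3163 g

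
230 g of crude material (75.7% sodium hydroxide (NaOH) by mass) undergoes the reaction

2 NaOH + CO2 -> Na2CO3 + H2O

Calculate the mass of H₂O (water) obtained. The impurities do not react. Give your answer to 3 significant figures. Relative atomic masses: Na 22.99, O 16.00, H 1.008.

39.2 g

Mass of pure NaOH = 230 g × 0.757 = 174.1 g.
M(NaOH) = 22.99 + 16.00 + 1.008 = 39.998 g/mol.
M(H2O) = 2(1.008) + 16.00 = 18.016 g/mol.
n(NaOH) = 174.1 g / 39.998 g/mol = 4.353 mol.
From the equation the NaOH:H2O mole ratio is 2:1, so n(H2O) = 4.353 × 1/2 = 2.176 mol.
Mass of H2O = 2.176 mol × 18.016 g/mol = 39.21 g.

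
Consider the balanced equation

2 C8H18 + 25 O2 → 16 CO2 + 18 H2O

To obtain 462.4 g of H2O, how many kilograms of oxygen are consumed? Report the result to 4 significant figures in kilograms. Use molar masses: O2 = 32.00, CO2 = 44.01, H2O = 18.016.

n(H2O) = 462.40 g / 18.016 g/mol = 25.666 mol.
From the equation the H2O:O2 mole ratio is 18:25, so n(O2) = 25.666 × 25/18 = 35.647 mol.
Mass of O2 = 35.647 mol × 32.00 g/mol = 1140.7 g.
Converting to kg: 1140.7 g = 1.141 kg.

1.141 kg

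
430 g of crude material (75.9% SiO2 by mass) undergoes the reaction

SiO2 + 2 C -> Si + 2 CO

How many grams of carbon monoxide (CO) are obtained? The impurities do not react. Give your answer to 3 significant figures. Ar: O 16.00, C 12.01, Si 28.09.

304 g

Mass of pure SiO2 = 430 g × 0.759 = 326.4 g.
M(SiO2) = 28.09 + 2(16.00) = 60.09 g/mol.
M(CO) = 12.01 + 16.00 = 28.01 g/mol.
n(SiO2) = 326.4 g / 60.09 g/mol = 5.431 mol.
From the equation the SiO2:CO mole ratio is 1:2, so n(CO) = 5.431 × 2/1 = 10.86 mol.
Mass of CO = 10.86 mol × 28.01 g/mol = 304.3 g.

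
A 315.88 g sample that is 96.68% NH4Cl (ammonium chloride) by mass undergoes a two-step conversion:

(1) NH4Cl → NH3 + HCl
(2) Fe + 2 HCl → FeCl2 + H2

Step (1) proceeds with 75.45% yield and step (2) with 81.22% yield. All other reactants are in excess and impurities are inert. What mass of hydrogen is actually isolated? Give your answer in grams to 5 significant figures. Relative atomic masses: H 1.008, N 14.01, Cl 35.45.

Pure NH4Cl = 315.88 × 0.9668 = 305.393 g.
M(NH4Cl) = 14.01 + 4(1.008) + 35.45 = 53.492 g/mol.
M(H2) = 2(1.008) = 2.016 g/mol.
n(NH4Cl) = 305.393 / 53.492 = 5.70913 mol.
Step 1 (NH4Cl:HCl = 1:1): theoretical n(HCl) = 5.70913 mol; at 75.45% yield, n(HCl) = 4.30754 mol.
Step 2 (HCl:H2 = 2:1): theoretical n(H2) = 2.15377 mol, so theoretical mass = 2.15377 × 2.016 = 4.34200 g.
At 81.22% yield, actual mass of H2 = 4.34200 × 0.8122 = 3.52657 g.

3.5266 g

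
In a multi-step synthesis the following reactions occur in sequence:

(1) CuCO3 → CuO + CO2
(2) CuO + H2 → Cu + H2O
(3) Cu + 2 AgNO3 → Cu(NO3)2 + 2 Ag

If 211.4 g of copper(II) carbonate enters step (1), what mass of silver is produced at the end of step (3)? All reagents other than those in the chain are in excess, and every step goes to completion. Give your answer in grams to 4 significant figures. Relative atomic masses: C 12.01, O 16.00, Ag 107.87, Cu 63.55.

M(CuCO3) = 63.55 + 12.01 + 3(16.00) = 123.56 g/mol.
M(Ag) = 107.87 g/mol.
n(CuCO3) = 211.4 / 123.56 = 1.7109 mol.
Reaction (1): CuCO3→CuO ratio 1:1 ⇒ n(CuO) = 1.7109 mol.
Reaction (2): CuO→Cu ratio 1:1 ⇒ n(Cu) = 1.7109 mol.
Reaction (3): Cu→Ag ratio 1:2 ⇒ n(Ag) = 3.4218 mol.
Mass of Ag = 3.4218 × 107.87 = 369.11 g.

369.1 g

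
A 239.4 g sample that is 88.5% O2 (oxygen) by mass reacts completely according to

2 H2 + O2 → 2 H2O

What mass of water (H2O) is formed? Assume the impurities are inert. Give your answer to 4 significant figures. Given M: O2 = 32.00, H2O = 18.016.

238.6 g

Mass of pure O2 = 239.4 g × 0.885 = 211.87 g.
n(O2) = 211.87 g / 32.00 g/mol = 6.6209 mol.
From the equation the O2:H2O mole ratio is 1:2, so n(H2O) = 6.6209 × 2/1 = 13.242 mol.
Mass of H2O = 13.242 mol × 18.016 g/mol = 238.56 g.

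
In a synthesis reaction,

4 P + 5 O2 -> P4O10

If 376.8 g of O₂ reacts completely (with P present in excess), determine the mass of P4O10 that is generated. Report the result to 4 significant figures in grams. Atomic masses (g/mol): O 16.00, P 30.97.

M(O2) = 2(16.00) = 32.00 g/mol.
M(P4O10) = 4(30.97) + 10(16.00) = 283.88 g/mol.
n(O2) = 376.80 g / 32.00 g/mol = 11.775 mol.
From the equation the O2:P4O10 mole ratio is 5:1, so n(P4O10) = 11.775 × 1/5 = 2.3550 mol.
Mass of P4O10 = 2.3550 mol × 283.88 g/mol = 668.54 g.

668.5 g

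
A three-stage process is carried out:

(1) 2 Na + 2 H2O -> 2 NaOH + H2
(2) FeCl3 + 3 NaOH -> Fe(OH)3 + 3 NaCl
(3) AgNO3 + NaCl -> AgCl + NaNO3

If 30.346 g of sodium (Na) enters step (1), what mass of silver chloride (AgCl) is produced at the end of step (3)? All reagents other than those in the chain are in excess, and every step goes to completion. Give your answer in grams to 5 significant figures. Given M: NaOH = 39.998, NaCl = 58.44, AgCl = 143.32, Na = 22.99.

189.18 g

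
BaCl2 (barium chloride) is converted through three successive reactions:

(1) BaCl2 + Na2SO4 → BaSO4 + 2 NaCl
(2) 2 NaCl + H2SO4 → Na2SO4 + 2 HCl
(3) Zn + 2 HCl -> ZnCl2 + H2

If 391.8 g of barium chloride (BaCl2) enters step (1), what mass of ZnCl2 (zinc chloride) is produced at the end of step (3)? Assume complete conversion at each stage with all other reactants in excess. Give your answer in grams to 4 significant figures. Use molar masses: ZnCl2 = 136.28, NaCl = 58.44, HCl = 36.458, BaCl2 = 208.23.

n(BaCl2) = 391.8 / 208.23 = 1.8816 mol.
Reaction (1): BaCl2→NaCl ratio 1:2 ⇒ n(NaCl) = 3.7631 mol.
Reaction (2): NaCl→HCl ratio 2:2 ⇒ n(HCl) = 3.7631 mol.
Reaction (3): HCl→ZnCl2 ratio 2:1 ⇒ n(ZnCl2) = 1.8816 mol.
Mass of ZnCl2 = 1.8816 × 136.28 = 256.42 g.

256.4 g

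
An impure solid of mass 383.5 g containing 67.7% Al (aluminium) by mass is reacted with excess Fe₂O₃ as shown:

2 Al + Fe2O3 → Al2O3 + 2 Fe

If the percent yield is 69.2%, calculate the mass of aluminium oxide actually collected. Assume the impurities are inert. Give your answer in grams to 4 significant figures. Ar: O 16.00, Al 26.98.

339.5 g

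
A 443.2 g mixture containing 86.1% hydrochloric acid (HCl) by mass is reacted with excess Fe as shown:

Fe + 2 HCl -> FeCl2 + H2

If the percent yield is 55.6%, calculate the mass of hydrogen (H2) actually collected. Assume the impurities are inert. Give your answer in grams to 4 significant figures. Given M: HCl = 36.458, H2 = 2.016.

Pure HCl available = 443.2 g × 0.861 = 381.60 g.
n(HCl) = 381.60 g / 36.458 g/mol = 10.467 mol.
From the equation the HCl:H2 mole ratio is 2:1, so n(H2) = 10.467 × 1/2 = 5.2334 mol.
Mass of H2 = 5.2334 mol × 2.016 g/mol = 10.550 g.
Actual mass collected = 10.550 g × 0.556 = 5.8660 g.

5.866 g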